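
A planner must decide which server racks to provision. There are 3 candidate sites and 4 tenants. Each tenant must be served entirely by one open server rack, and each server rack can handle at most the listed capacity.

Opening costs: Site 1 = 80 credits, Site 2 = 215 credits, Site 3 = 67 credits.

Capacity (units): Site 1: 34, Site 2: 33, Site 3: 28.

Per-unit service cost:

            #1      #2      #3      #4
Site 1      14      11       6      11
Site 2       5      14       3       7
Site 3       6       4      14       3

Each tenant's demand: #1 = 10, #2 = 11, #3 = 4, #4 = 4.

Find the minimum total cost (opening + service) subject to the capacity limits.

Open {Site 1, Site 3}: #1→Site 3 6·10=60, #2→Site 3 4·11=44, #3→Site 1 6·4=24, #4→Site 3 3·4=12.
Loads: Site 1 carries 4/34, Site 3 carries 25/28. Service 140; fixed 147; total 287.
Next best feasible plan costs 319.

Minimum total cost: 287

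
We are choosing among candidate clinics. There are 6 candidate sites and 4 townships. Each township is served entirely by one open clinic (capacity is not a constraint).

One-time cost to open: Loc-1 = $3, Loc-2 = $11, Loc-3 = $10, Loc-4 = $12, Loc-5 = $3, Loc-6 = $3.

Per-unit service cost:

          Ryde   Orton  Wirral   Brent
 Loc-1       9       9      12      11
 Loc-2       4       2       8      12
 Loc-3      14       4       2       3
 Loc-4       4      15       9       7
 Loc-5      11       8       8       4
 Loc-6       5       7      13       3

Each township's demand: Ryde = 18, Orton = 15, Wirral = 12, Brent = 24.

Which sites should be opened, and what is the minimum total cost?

Open Loc-2 and Loc-3; minimum total cost 219.

For any fixed open set, each township goes to its cheapest open site; total = fixed + service.
{Loc-2, Loc-3}: Ryde→Loc-2 4·18=72, Orton→Loc-2 2·15=30, Wirral→Loc-3 2·12=24, Brent→Loc-3 3·24=72. Service 198; fixed 21; total 219.
{Loc-1, Loc-2, Loc-3}: service 198 + fixed 24 = 222
{Loc-2, Loc-3, Loc-5}: service 198 + fixed 24 = 222
{Loc-1, Loc-2, Loc-3, Loc-4, Loc-5, Loc-6}: service 198 + fixed 42 = 240
No other subset beats 219.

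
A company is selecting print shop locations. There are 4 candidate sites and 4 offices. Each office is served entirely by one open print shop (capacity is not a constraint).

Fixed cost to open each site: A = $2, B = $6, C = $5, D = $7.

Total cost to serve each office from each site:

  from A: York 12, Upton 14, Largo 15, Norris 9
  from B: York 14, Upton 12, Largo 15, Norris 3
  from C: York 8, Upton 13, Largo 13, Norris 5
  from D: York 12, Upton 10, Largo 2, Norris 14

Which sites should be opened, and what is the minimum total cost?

For any fixed open set, each office goes to its cheapest open site; total = fixed + service.
{C, D}: York→C 8, Upton→D 10, Largo→D 2, Norris→C 5. Service 25; fixed 12; total 37.
{A, C, D}: York→C 8, Upton→D 10, Largo→D 2, Norris→C 5. Service 25; fixed 14; total 39.
{B, D}: York→D 12, Upton→D 10, Largo→D 2, Norris→B 3. Service 27; fixed 13; total 40.
{A, B, C, D}: service 23 + fixed 20 = 43
No other subset beats 37.

Open C and D; minimum total cost 37.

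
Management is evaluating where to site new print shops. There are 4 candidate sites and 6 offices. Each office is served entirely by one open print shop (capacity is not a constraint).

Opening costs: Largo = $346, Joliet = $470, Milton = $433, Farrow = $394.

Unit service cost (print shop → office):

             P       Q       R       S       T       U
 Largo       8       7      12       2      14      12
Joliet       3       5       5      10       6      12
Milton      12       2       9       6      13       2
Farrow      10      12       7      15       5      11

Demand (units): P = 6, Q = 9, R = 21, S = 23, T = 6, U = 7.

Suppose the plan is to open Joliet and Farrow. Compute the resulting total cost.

Each office is assigned to its cheapest site among the open ones.
{Joliet, Farrow}: P→Joliet 3·6=18, Q→Joliet 5·9=45, R→Joliet 5·21=105, S→Joliet 10·23=230, T→Farrow 5·6=30, U→Farrow 11·7=77. Service 505; fixed 864; total 1369.

Total cost: 1369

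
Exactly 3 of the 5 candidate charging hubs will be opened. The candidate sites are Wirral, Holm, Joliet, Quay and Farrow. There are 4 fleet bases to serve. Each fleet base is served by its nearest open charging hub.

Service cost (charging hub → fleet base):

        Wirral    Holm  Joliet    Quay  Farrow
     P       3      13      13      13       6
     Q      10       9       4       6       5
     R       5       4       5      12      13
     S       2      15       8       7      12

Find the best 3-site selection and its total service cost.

With exactly 3 open, each fleet base uses its cheapest among the chosen.
{Wirral, Holm, Joliet}: P→Wirral 3, Q→Joliet 4, R→Holm 4, S→Wirral 2. Service cost 13.
{Wirral, Holm, Farrow}: service cost 14
{Wirral, Joliet, Quay}: service cost 14
Among all 10 size-3 choices, {Wirral, Holm, Joliet} is lowest.

Choose Wirral, Holm and Joliet; total service cost 13.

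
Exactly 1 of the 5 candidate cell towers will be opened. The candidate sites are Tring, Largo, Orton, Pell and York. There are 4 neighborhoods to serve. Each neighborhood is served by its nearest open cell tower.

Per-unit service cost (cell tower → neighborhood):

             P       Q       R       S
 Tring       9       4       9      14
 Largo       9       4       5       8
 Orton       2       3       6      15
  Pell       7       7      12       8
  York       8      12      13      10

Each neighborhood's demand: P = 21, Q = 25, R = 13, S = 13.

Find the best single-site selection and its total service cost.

Choose Orton only; total service cost 390.

With exactly 1 open, each neighborhood uses its cheapest among the chosen.
{Orton}: P→Orton 2·21=42, Q→Orton 3·25=75, R→Orton 6·13=78, S→Orton 15·13=195. Service cost 390.
{Largo}: service cost 458
{Pell}: service cost 582
Among all 5 size-1 choices, {Orton} is lowest.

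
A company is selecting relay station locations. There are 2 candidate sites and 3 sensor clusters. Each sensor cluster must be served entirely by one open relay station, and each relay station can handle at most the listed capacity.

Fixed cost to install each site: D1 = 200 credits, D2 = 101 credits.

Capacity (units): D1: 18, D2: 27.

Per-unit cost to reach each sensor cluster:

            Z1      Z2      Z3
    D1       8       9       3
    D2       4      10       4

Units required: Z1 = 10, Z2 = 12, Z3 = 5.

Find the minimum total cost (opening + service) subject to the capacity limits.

Minimum total cost: 281

Open {D2}: Z1→D2 4·10=40, Z2→D2 10·12=120, Z3→D2 4·5=20.
Loads: D2 carries 27/27. Service 180; fixed 101; total 281.
Next best feasible plan costs 464.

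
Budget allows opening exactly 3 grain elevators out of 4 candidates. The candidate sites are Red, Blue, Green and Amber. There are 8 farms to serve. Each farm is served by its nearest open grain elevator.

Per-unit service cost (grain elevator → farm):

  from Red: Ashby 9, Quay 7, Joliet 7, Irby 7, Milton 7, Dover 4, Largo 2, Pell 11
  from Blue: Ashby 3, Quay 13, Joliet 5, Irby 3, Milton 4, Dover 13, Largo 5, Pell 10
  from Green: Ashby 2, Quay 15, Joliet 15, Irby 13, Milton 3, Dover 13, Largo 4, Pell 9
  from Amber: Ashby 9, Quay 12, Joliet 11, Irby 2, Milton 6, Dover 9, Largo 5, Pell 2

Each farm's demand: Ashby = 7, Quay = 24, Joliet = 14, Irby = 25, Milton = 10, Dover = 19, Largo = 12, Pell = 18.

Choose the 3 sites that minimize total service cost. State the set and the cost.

Choose Red, Blue and Amber; total service cost 485.

With exactly 3 open, each farm uses its cheapest among the chosen.
{Red, Blue, Amber}: Ashby→Blue 3·7=21, Quay→Red 7·24=168, Joliet→Blue 5·14=70, Irby→Amber 2·25=50, Milton→Blue 4·10=40, Dover→Red 4·19=76, Largo→Red 2·12=24, Pell→Amber 2·18=36. Service cost 485.
{Red, Green, Amber}: service cost 496
{Red, Blue, Green}: service cost 619
Among all 4 size-3 choices, {Red, Blue, Amber} is lowest.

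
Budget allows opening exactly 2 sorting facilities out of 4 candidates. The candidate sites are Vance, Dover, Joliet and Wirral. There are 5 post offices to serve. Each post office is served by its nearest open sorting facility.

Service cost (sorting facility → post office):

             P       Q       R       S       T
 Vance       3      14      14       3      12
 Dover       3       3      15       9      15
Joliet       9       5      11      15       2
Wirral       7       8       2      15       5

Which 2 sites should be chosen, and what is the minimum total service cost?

Choose Vance and Wirral; total service cost 21.

With exactly 2 open, each post office uses its cheapest among the chosen.
{Vance, Wirral}: P→Vance 3, Q→Wirral 8, R→Wirral 2, S→Vance 3, T→Wirral 5. Service cost 21.
{Dover, Wirral}: service cost 22
{Vance, Joliet}: service cost 24
Among all 6 size-2 choices, {Vance, Wirral} is lowest.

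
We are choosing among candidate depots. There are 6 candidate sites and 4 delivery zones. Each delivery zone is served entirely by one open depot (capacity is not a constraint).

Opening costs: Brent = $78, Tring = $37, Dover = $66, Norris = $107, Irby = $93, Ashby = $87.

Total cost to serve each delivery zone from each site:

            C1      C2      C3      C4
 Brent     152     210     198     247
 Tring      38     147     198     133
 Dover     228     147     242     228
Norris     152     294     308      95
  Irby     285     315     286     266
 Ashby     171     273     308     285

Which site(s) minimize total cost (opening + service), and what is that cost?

Open Tring only; minimum total cost 553.

For any fixed open set, each delivery zone goes to its cheapest open site; total = fixed + service.
{Tring}: C1→Tring 38, C2→Tring 147, C3→Tring 198, C4→Tring 133. Service 516; fixed 37; total 553.
{Tring, Dover}: service 516 + fixed 103 = 619
{Tring, Norris}: service 478 + fixed 144 = 622
{Brent, Tring, Dover, Norris, Irby, Ashby}: service 478 + fixed 468 = 946
No other subset beats 553.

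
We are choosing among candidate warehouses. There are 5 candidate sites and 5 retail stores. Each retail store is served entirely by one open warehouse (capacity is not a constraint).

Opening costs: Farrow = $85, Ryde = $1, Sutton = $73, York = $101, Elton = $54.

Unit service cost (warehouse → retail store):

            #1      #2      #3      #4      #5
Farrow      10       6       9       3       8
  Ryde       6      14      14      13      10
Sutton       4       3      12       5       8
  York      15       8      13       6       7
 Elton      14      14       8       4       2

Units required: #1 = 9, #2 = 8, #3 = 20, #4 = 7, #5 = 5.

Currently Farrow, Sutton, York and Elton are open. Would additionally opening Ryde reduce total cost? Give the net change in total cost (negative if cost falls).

Current service cost with {Farrow, Sutton, York, Elton}: 251.
Adding Ryde: each retail store re-picks its cheapest; new service cost 251, saving 0.
Extra fixed cost: 1. Net change = 1 − 0 = 1.
(Totals: 564 → 565.)

No — net change +1 (cost rises by 1).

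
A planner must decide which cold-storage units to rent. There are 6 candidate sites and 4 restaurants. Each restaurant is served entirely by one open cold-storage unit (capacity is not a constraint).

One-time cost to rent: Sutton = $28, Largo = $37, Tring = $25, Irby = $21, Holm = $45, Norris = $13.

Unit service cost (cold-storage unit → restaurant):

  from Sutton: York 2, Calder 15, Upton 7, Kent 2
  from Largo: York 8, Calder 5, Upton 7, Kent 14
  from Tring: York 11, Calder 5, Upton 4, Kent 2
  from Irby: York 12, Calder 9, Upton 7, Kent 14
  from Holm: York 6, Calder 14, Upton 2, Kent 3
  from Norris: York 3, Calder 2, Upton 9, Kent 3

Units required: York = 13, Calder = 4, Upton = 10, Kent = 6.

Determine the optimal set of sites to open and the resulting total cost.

For any fixed open set, each restaurant goes to its cheapest open site; total = fixed + service.
{Tring, Norris}: York→Norris 3·13=39, Calder→Norris 2·4=8, Upton→Tring 4·10=40, Kent→Tring 2·6=12. Service 99; fixed 38; total 137.
{Holm, Norris}: York→Norris 3·13=39, Calder→Norris 2·4=8, Upton→Holm 2·10=20, Kent→Holm 3·6=18. Service 85; fixed 58; total 143.
{Sutton, Tring}: York→Sutton 2·13=26, Calder→Tring 5·4=20, Upton→Tring 4·10=40, Kent→Sutton 2·6=12. Service 98; fixed 53; total 151.
{Sutton, Largo, Tring, Irby, Holm, Norris}: service 66 + fixed 169 = 235
No other subset beats 137.

Open Tring and Norris; minimum total cost 137.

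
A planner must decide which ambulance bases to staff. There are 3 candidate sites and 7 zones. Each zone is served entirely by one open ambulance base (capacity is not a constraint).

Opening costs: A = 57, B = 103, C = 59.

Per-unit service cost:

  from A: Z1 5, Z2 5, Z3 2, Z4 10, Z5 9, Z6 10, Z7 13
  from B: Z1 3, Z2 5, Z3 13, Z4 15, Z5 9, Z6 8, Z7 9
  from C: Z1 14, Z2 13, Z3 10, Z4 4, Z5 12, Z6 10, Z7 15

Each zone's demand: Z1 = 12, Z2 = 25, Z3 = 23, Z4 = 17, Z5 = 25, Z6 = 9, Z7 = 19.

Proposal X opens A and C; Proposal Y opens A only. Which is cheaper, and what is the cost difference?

Proposal X: {A, C}: Z1→A 5·12=60, Z2→A 5·25=125, Z3→A 2·23=46, Z4→C 4·17=68, Z5→A 9·25=225, Z6→A 10·9=90, Z7→A 13·19=247. Service 861; fixed 116; total 977.
Proposal Y: {A}: Z1→A 5·12=60, Z2→A 5·25=125, Z3→A 2·23=46, Z4→A 10·17=170, Z5→A 9·25=225, Z6→A 10·9=90, Z7→A 13·19=247. Service 963; fixed 57; total 1020.
Difference: |977 − 1020| = 43.

Proposal X is cheaper by 43.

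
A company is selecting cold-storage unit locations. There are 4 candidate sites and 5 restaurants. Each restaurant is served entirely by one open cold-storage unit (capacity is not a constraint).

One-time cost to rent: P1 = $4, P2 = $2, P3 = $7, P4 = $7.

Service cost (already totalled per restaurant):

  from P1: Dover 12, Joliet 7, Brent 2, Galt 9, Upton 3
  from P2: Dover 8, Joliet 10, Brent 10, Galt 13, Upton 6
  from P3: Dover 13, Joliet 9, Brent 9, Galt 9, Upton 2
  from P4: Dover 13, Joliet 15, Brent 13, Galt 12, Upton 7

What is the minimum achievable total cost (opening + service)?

Minimum total cost: 35

For any fixed open set, each restaurant goes to its cheapest open site; total = fixed + service.
{P1, P2}: Dover→P2 8, Joliet→P1 7, Brent→P1 2, Galt→P1 9, Upton→P1 3. Service 29; fixed 6; total 35.
{P1}: service 33 + fixed 4 = 37
{P1, P2, P3}: service 28 + fixed 13 = 41
{P1, P2, P3, P4}: service 28 + fixed 20 = 48
No other subset beats 35.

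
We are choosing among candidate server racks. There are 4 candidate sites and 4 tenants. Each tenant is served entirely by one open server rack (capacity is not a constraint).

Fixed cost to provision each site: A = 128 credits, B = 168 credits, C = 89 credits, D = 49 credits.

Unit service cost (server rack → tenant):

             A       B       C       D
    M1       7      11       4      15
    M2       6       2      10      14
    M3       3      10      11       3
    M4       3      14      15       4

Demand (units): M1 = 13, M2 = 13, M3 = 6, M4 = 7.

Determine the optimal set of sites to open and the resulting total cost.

Open A only; minimum total cost 336.

For any fixed open set, each tenant goes to its cheapest open site; total = fixed + service.
{A}: M1→A 7·13=91, M2→A 6·13=78, M3→A 3·6=18, M4→A 3·7=21. Service 208; fixed 128; total 336.
{C, D}: M1→C 4·13=52, M2→C 10·13=130, M3→D 3·6=18, M4→D 4·7=28. Service 228; fixed 138; total 366.
{A, D}: service 208 + fixed 177 = 385
{A, B, C, D}: service 117 + fixed 434 = 551
No other subset beats 336.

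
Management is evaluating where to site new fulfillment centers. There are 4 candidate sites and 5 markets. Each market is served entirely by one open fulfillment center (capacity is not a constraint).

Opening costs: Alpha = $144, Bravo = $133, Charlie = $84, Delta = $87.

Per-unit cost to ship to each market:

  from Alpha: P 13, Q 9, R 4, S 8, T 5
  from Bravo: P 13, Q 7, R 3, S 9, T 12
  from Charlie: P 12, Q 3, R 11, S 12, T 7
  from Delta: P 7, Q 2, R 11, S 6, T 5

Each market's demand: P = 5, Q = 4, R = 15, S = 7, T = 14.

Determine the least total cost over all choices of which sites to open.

For any fixed open set, each market goes to its cheapest open site; total = fixed + service.
{Delta}: P→Delta 7·5=35, Q→Delta 2·4=8, R→Delta 11·15=165, S→Delta 6·7=42, T→Delta 5·14=70. Service 320; fixed 87; total 407.
{Bravo, Delta}: P→Delta 7·5=35, Q→Delta 2·4=8, R→Bravo 3·15=45, S→Delta 6·7=42, T→Delta 5·14=70. Service 200; fixed 220; total 420.
{Alpha}: service 287 + fixed 144 = 431
{Alpha, Bravo, Charlie, Delta}: service 200 + fixed 448 = 648
No other subset beats 407.

Minimum total cost: 407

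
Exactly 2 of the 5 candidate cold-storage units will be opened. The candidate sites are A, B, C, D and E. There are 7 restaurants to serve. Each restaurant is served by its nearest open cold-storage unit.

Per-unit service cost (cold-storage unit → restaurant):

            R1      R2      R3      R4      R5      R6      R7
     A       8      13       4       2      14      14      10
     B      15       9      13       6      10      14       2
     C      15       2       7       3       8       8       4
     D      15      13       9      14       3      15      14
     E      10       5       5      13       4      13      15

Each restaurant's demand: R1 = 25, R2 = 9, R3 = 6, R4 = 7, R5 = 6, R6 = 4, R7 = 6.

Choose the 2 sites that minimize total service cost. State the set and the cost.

Choose A and C; total service cost 360.

With exactly 2 open, each restaurant uses its cheapest among the chosen.
{A, C}: R1→A 8·25=200, R2→C 2·9=18, R3→A 4·6=24, R4→A 2·7=14, R5→C 8·6=48, R6→C 8·4=32, R7→C 4·6=24. Service cost 360.
{C, E}: service cost 399
{A, E}: service cost 419
Among all 10 size-2 choices, {A, C} is lowest.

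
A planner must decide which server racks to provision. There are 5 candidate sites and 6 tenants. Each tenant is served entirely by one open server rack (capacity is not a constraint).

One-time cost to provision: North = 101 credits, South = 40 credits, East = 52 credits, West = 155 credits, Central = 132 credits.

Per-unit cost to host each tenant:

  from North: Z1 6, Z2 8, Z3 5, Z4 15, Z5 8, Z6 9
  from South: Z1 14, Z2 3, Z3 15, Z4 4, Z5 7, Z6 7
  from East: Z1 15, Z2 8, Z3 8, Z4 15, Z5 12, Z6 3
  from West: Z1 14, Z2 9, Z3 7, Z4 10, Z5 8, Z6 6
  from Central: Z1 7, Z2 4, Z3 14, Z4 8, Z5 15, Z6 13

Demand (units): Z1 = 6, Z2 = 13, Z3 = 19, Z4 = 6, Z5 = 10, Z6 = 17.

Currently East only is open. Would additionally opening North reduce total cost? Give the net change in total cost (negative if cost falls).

Current service cost with {East}: 607.
Adding North: each tenant re-picks its cheapest; new service cost 456, saving 151.
Extra fixed cost: 101. Net change = 101 − 151 = -50.
(Totals: 659 → 609.)

Yes — net change −50 (cost falls by 50).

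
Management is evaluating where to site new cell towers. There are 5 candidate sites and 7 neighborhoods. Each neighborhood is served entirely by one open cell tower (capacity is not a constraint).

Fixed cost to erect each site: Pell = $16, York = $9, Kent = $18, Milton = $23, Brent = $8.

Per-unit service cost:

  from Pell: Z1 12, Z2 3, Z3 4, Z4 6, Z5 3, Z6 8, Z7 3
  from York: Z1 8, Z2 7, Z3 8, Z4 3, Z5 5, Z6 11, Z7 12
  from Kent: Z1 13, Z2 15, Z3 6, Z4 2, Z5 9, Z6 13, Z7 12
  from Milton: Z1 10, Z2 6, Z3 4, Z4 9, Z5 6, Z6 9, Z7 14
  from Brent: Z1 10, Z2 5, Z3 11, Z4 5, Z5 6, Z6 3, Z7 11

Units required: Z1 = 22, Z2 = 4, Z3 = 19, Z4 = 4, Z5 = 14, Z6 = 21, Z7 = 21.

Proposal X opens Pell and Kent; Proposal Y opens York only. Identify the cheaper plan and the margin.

Proposal X is cheaper by 263.

Proposal X: {Pell, Kent}: Z1→Pell 12·22=264, Z2→Pell 3·4=12, Z3→Pell 4·19=76, Z4→Kent 2·4=8, Z5→Pell 3·14=42, Z6→Pell 8·21=168, Z7→Pell 3·21=63. Service 633; fixed 34; total 667.
Proposal Y: {York}: Z1→York 8·22=176, Z2→York 7·4=28, Z3→York 8·19=152, Z4→York 3·4=12, Z5→York 5·14=70, Z6→York 11·21=231, Z7→York 12·21=252. Service 921; fixed 9; total 930.
Difference: |667 − 930| = 263.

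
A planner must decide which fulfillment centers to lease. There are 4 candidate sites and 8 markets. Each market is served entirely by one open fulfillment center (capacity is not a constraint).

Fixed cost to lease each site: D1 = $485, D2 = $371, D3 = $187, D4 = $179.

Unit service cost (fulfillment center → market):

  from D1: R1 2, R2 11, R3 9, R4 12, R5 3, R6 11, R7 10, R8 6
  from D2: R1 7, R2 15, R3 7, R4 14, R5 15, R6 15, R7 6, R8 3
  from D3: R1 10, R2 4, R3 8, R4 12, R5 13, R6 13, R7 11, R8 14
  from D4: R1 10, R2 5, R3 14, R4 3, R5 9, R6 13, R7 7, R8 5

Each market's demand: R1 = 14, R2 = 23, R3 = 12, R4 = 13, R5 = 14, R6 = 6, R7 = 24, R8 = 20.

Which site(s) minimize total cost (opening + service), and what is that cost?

Open D4 only; minimum total cost 1113.

For any fixed open set, each market goes to its cheapest open site; total = fixed + service.
{D4}: R1→D4 10·14=140, R2→D4 5·23=115, R3→D4 14·12=168, R4→D4 3·13=39, R5→D4 9·14=126, R6→D4 13·6=78, R7→D4 7·24=168, R8→D4 5·20=100. Service 934; fixed 179; total 1113.
{D3, D4}: service 839 + fixed 366 = 1205
{D2, D4}: R1→D2 7·14=98, R2→D4 5·23=115, R3→D2 7·12=84, R4→D4 3·13=39, R5→D4 9·14=126, R6→D4 13·6=78, R7→D2 6·24=144, R8→D2 3·20=60. Service 744; fixed 550; total 1294.
{D1, D2, D3, D4}: R1→D1 2·14=28, R2→D3 4·23=92, R3→D2 7·12=84, R4→D4 3·13=39, R5→D1 3·14=42, R6→D1 11·6=66, R7→D2 6·24=144, R8→D2 3·20=60. Service 555; fixed 1222; total 1777.
No other subset beats 1113.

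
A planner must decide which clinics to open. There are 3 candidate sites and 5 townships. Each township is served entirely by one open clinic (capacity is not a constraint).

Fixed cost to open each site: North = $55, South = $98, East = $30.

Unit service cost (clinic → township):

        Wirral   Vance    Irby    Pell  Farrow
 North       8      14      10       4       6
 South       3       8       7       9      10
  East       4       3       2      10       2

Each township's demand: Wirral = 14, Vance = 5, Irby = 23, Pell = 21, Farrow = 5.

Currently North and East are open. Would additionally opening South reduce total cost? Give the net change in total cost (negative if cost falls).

Current service cost with {North, East}: 211.
Adding South: each township re-picks its cheapest; new service cost 197, saving 14.
Extra fixed cost: 98. Net change = 98 − 14 = 84.
(Totals: 296 → 380.)

No — net change +84 (cost rises by 84).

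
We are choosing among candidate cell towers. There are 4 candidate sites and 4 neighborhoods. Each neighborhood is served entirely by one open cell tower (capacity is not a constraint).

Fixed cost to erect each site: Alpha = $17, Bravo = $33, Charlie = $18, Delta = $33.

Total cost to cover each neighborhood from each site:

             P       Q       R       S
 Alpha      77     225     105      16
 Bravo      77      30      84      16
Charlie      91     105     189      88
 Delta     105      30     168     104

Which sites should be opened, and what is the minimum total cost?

For any fixed open set, each neighborhood goes to its cheapest open site; total = fixed + service.
{Bravo}: P→Bravo 77, Q→Bravo 30, R→Bravo 84, S→Bravo 16. Service 207; fixed 33; total 240.
{Alpha, Bravo}: P→Alpha 77, Q→Bravo 30, R→Bravo 84, S→Alpha 16. Service 207; fixed 50; total 257.
{Bravo, Charlie}: P→Bravo 77, Q→Bravo 30, R→Bravo 84, S→Bravo 16. Service 207; fixed 51; total 258.
{Alpha, Bravo, Charlie, Delta}: service 207 + fixed 101 = 308
No other subset beats 240.

Open Bravo only; minimum total cost 240.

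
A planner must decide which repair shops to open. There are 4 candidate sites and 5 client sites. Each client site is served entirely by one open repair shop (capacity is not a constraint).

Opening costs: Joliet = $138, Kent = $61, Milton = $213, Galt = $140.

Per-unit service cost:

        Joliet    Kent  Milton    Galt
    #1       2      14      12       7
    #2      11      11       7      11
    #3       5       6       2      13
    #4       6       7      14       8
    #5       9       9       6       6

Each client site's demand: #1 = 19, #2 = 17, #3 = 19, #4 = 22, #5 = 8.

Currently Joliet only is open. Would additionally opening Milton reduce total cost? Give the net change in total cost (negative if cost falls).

No — net change +64 (cost rises by 64).

Current service cost with {Joliet}: 524.
Adding Milton: each client site re-picks its cheapest; new service cost 375, saving 149.
Extra fixed cost: 213. Net change = 213 − 149 = 64.
(Totals: 662 → 726.)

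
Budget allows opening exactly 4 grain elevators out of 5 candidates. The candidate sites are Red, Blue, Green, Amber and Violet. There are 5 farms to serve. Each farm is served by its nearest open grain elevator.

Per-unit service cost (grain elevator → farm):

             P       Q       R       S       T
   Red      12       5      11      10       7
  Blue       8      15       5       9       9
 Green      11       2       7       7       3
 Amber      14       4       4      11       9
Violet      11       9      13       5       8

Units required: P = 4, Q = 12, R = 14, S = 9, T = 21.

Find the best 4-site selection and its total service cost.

With exactly 4 open, each farm uses its cheapest among the chosen.
{Blue, Green, Amber, Violet}: P→Blue 8·4=32, Q→Green 2·12=24, R→Amber 4·14=56, S→Violet 5·9=45, T→Green 3·21=63. Service cost 220.
{Red, Green, Amber, Violet}: service cost 232
{Red, Blue, Green, Violet}: service cost 234
Among all 5 size-4 choices, {Blue, Green, Amber, Violet} is lowest.

Choose Blue, Green, Amber and Violet; total service cost 220.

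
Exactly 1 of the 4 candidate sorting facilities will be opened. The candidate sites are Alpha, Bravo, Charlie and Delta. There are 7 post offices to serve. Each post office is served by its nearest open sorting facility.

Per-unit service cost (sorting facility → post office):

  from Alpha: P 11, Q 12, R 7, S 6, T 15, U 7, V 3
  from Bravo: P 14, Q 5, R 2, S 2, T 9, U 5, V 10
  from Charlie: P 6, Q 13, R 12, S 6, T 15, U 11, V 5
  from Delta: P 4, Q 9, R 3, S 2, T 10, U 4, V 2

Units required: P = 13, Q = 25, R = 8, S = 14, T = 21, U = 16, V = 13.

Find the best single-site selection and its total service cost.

Choose Delta only; total service cost 629.

With exactly 1 open, each post office uses its cheapest among the chosen.
{Delta}: P→Delta 4·13=52, Q→Delta 9·25=225, R→Delta 3·8=24, S→Delta 2·14=28, T→Delta 10·21=210, U→Delta 4·16=64, V→Delta 2·13=26. Service cost 629.
{Bravo}: service cost 750
{Alpha}: service cost 1049
Among all 4 size-1 choices, {Delta} is lowest.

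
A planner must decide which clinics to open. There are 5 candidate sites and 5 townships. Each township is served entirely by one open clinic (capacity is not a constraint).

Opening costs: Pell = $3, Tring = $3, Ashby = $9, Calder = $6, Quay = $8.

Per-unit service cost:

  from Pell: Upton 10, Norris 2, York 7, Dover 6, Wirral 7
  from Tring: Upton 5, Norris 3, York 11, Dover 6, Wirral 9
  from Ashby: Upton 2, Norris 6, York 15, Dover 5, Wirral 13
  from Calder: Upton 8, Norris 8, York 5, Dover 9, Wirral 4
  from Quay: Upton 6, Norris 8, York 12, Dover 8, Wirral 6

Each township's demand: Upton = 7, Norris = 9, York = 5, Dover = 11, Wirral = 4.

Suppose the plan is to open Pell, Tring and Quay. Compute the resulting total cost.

Total cost: 192

Each township is assigned to its cheapest site among the open ones.
{Pell, Tring, Quay}: Upton→Tring 5·7=35, Norris→Pell 2·9=18, York→Pell 7·5=35, Dover→Pell 6·11=66, Wirral→Quay 6·4=24. Service 178; fixed 14; total 192.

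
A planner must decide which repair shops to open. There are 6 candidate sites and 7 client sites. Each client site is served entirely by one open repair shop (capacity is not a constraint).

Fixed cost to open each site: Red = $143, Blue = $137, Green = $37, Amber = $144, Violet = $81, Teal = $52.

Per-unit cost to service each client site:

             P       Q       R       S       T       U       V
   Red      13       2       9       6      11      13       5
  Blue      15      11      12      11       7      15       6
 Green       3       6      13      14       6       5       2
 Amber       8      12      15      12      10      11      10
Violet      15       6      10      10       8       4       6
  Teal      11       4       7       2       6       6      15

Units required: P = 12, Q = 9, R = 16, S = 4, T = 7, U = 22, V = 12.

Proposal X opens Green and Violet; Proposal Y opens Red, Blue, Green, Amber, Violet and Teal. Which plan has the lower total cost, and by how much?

Proposal X: {Green, Violet}: P→Green 3·12=36, Q→Green 6·9=54, R→Violet 10·16=160, S→Violet 10·4=40, T→Green 6·7=42, U→Violet 4·22=88, V→Green 2·12=24. Service 444; fixed 118; total 562.
Proposal Y: {Red, Blue, Green, Amber, Violet, Teal}: P→Green 3·12=36, Q→Red 2·9=18, R→Teal 7·16=112, S→Teal 2·4=8, T→Green 6·7=42, U→Violet 4·22=88, V→Green 2·12=24. Service 328; fixed 594; total 922.
Difference: |562 − 922| = 360.

Proposal X is cheaper by 360.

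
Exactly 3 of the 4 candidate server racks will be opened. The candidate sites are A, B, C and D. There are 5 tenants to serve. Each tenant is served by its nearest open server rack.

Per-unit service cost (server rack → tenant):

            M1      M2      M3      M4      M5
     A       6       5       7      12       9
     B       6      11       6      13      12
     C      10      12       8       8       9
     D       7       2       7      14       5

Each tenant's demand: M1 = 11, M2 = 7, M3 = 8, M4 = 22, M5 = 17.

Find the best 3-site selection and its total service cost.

Choose B, C and D; total service cost 389.

With exactly 3 open, each tenant uses its cheapest among the chosen.
{B, C, D}: M1→B 6·11=66, M2→D 2·7=14, M3→B 6·8=48, M4→C 8·22=176, M5→D 5·17=85. Service cost 389.
{A, C, D}: service cost 397
{A, B, D}: service cost 477
Among all 4 size-3 choices, {B, C, D} is lowest.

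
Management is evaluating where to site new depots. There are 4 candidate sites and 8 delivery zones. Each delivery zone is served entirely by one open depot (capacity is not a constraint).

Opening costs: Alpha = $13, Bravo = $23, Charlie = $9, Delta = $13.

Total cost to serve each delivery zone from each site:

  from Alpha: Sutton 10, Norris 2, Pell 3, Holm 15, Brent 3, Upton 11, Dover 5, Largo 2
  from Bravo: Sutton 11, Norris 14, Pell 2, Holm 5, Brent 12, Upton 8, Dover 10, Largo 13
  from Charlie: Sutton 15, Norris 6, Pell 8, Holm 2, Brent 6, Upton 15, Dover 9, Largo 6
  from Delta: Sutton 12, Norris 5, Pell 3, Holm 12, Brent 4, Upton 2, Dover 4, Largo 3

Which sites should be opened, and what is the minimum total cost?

Open Charlie and Delta; minimum total cost 57.

For any fixed open set, each delivery zone goes to its cheapest open site; total = fixed + service.
{Charlie, Delta}: Sutton→Delta 12, Norris→Delta 5, Pell→Delta 3, Holm→Charlie 2, Brent→Delta 4, Upton→Delta 2, Dover→Delta 4, Largo→Delta 3. Service 35; fixed 22; total 57.
{Delta}: Sutton→Delta 12, Norris→Delta 5, Pell→Delta 3, Holm→Delta 12, Brent→Delta 4, Upton→Delta 2, Dover→Delta 4, Largo→Delta 3. Service 45; fixed 13; total 58.
{Alpha, Charlie}: service 38 + fixed 22 = 60
{Alpha, Bravo, Charlie, Delta}: service 27 + fixed 58 = 85
(All 15 nonempty subsets were checked; Charlie and Delta is lowest.)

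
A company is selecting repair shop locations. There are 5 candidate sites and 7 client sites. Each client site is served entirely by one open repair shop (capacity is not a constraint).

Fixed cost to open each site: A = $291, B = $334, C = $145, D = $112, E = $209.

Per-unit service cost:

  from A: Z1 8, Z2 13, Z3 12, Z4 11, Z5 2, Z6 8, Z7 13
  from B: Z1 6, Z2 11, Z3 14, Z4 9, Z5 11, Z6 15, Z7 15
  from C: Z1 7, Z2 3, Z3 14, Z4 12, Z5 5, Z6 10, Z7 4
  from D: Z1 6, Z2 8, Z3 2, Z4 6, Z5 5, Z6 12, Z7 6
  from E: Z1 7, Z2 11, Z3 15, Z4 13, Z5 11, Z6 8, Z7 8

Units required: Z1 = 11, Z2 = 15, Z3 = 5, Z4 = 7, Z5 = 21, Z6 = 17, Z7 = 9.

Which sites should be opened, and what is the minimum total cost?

For any fixed open set, each client site goes to its cheapest open site; total = fixed + service.
{D}: Z1→D 6·11=66, Z2→D 8·15=120, Z3→D 2·5=10, Z4→D 6·7=42, Z5→D 5·21=105, Z6→D 12·17=204, Z7→D 6·9=54. Service 601; fixed 112; total 713.
{C, D}: Z1→D 6·11=66, Z2→C 3·15=45, Z3→D 2·5=10, Z4→D 6·7=42, Z5→C 5·21=105, Z6→C 10·17=170, Z7→C 4·9=36. Service 474; fixed 257; total 731.
{C}: Z1→C 7·11=77, Z2→C 3·15=45, Z3→C 14·5=70, Z4→C 12·7=84, Z5→C 5·21=105, Z6→C 10·17=170, Z7→C 4·9=36. Service 587; fixed 145; total 732.
{A, B, C, D, E}: Z1→B 6·11=66, Z2→C 3·15=45, Z3→D 2·5=10, Z4→D 6·7=42, Z5→A 2·21=42, Z6→A 8·17=136, Z7→C 4·9=36. Service 377; fixed 1091; total 1468.
No other subset beats 713.

Open D only; minimum total cost 713.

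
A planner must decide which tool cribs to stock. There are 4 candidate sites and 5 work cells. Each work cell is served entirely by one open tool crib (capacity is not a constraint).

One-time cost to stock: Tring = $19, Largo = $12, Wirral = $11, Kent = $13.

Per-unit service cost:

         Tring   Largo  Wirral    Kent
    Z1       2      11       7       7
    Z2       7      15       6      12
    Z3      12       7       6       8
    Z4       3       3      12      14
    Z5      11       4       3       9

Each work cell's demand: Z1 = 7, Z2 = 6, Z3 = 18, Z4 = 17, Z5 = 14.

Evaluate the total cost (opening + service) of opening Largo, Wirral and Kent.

Total cost: 322

Each work cell is assigned to its cheapest site among the open ones.
{Largo, Wirral, Kent}: Z1→Wirral 7·7=49, Z2→Wirral 6·6=36, Z3→Wirral 6·18=108, Z4→Largo 3·17=51, Z5→Wirral 3·14=42. Service 286; fixed 36; total 322.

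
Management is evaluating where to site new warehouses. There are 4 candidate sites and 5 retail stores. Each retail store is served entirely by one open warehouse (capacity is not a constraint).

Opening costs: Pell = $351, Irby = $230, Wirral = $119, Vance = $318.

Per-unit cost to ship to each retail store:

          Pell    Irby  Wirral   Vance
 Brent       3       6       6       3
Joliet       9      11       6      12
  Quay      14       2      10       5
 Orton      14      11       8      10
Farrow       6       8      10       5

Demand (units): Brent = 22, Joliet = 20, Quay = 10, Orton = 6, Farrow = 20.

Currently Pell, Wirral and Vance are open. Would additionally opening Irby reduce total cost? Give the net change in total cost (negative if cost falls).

Current service cost with {Pell, Wirral, Vance}: 384.
Adding Irby: each retail store re-picks its cheapest; new service cost 354, saving 30.
Extra fixed cost: 230. Net change = 230 − 30 = 200.
(Totals: 1172 → 1372.)

No — net change +200 (cost rises by 200).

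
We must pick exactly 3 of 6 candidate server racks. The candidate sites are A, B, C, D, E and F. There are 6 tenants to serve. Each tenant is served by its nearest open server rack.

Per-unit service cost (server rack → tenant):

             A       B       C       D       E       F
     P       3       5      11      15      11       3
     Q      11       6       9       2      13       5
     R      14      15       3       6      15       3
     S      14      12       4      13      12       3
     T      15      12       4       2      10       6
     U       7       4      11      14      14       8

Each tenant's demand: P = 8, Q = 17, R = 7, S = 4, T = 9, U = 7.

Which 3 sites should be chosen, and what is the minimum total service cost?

Choose B, D and F; total service cost 137.

With exactly 3 open, each tenant uses its cheapest among the chosen.
{B, D, F}: P→F 3·8=24, Q→D 2·17=34, R→F 3·7=21, S→F 3·4=12, T→D 2·9=18, U→B 4·7=28. Service cost 137.
{B, C, D}: service cost 157
{A, D, F}: service cost 158
Among all 20 size-3 choices, {B, D, F} is lowest.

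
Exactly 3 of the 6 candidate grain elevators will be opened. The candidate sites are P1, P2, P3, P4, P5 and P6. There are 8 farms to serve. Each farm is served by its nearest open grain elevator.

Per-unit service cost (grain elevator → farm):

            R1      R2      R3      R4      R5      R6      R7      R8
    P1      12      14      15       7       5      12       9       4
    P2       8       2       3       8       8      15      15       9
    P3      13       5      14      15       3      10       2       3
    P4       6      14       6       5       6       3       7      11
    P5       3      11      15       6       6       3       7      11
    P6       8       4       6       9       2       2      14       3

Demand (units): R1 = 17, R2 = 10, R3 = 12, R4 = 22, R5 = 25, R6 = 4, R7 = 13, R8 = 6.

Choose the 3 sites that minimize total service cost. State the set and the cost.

Choose P2, P3 and P5; total service cost 370.

With exactly 3 open, each farm uses its cheapest among the chosen.
{P2, P3, P5}: R1→P5 3·17=51, R2→P2 2·10=20, R3→P2 3·12=36, R4→P5 6·22=132, R5→P3 3·25=75, R6→P5 3·4=12, R7→P3 2·13=26, R8→P3 3·6=18. Service cost 370.
{P3, P5, P6}: service cost 397
{P2, P3, P4}: service cost 399
Among all 20 size-3 choices, {P2, P3, P5} is lowest.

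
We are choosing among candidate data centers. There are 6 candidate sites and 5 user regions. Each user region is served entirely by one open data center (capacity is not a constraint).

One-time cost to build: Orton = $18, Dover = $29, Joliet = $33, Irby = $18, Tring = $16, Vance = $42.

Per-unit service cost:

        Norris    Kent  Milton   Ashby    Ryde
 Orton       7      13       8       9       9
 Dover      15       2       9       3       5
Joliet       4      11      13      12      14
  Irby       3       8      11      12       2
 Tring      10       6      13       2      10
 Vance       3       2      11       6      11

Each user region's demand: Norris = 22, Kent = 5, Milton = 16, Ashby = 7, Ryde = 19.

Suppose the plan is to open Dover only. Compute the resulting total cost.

Total cost: 629

Each user region is assigned to its cheapest site among the open ones.
{Dover}: Norris→Dover 15·22=330, Kent→Dover 2·5=10, Milton→Dover 9·16=144, Ashby→Dover 3·7=21, Ryde→Dover 5·19=95. Service 600; fixed 29; total 629.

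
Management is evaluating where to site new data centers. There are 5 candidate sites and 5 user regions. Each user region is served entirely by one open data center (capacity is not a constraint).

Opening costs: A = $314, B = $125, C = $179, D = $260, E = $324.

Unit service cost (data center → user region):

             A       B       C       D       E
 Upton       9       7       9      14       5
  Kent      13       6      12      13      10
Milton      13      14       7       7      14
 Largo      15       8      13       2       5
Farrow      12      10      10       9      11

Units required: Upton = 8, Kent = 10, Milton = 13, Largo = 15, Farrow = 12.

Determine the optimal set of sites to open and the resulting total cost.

Open B only; minimum total cost 663.

For any fixed open set, each user region goes to its cheapest open site; total = fixed + service.
{B}: Upton→B 7·8=56, Kent→B 6·10=60, Milton→B 14·13=182, Largo→B 8·15=120, Farrow→B 10·12=120. Service 538; fixed 125; total 663.
{B, D}: Upton→B 7·8=56, Kent→B 6·10=60, Milton→D 7·13=91, Largo→D 2·15=30, Farrow→D 9·12=108. Service 345; fixed 385; total 730.
{D}: service 471 + fixed 260 = 731
{A, B, C, D, E}: service 329 + fixed 1202 = 1531
No other subset beats 663.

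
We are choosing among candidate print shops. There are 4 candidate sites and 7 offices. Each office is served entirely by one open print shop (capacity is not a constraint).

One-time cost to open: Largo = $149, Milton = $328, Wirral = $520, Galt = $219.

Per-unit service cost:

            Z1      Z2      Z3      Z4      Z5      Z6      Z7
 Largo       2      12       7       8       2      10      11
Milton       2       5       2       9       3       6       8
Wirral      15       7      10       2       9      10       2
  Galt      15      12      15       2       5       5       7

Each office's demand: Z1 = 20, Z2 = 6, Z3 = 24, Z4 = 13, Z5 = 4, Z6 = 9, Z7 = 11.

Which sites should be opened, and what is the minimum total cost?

Open Milton only; minimum total cost 717.

For any fixed open set, each office goes to its cheapest open site; total = fixed + service.
{Milton}: Z1→Milton 2·20=40, Z2→Milton 5·6=30, Z3→Milton 2·24=48, Z4→Milton 9·13=117, Z5→Milton 3·4=12, Z6→Milton 6·9=54, Z7→Milton 8·11=88. Service 389; fixed 328; total 717.
{Largo}: service 603 + fixed 149 = 752
{Largo, Galt}: Z1→Largo 2·20=40, Z2→Largo 12·6=72, Z3→Largo 7·24=168, Z4→Galt 2·13=26, Z5→Largo 2·4=8, Z6→Galt 5·9=45, Z7→Galt 7·11=77. Service 436; fixed 368; total 804.
{Largo, Milton, Wirral, Galt}: Z1→Largo 2·20=40, Z2→Milton 5·6=30, Z3→Milton 2·24=48, Z4→Wirral 2·13=26, Z5→Largo 2·4=8, Z6→Galt 5·9=45, Z7→Wirral 2·11=22. Service 219; fixed 1216; total 1435.
No other subset beats 717.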